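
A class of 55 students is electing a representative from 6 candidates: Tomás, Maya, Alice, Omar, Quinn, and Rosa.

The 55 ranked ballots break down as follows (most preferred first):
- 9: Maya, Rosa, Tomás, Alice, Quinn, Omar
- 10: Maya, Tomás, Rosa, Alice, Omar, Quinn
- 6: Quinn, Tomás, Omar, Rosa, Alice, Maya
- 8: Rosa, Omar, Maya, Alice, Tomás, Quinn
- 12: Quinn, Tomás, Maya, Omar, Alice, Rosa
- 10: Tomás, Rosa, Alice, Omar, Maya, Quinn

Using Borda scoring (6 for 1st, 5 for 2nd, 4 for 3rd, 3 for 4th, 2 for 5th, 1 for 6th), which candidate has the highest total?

Tomás: 9×4 + 10×5 + 6×5 + 8×2 + 12×5 + 10×6 = 252
Maya: 9×6 + 10×6 + 6×1 + 8×4 + 12×4 + 10×2 = 220
Alice: 9×3 + 10×3 + 6×2 + 8×3 + 12×2 + 10×4 = 157
Omar: 9×1 + 10×2 + 6×4 + 8×5 + 12×3 + 10×3 = 159
Quinn: 9×2 + 10×1 + 6×6 + 8×1 + 12×6 + 10×1 = 154
Rosa: 9×5 + 10×4 + 6×3 + 8×6 + 12×1 + 10×5 = 213

Tomás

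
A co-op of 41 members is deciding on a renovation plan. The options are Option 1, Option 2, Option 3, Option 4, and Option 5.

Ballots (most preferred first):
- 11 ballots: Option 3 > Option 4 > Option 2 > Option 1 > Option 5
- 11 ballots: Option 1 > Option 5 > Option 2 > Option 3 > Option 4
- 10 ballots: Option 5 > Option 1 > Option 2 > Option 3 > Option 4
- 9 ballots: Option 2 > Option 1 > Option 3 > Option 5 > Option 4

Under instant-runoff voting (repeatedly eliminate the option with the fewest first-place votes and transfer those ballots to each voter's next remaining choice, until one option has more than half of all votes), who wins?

Round 1: Option 1 11, Option 2 9, Option 3 11, Option 4 0, Option 5 10. Option 4 eliminated.
Round 2: Option 1 11, Option 2 9, Option 3 11, Option 5 10. Option 2 eliminated.
Round 3: Option 1 20, Option 3 11, Option 5 10. Option 5 eliminated.
Round 4: Option 1 30, Option 3 11. Option 1 has a majority (≥21).

Option 1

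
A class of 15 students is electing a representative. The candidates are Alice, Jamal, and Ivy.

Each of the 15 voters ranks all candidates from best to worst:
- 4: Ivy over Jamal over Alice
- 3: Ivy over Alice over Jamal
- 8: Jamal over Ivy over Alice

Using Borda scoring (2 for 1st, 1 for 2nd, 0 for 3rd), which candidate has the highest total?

Alice: 4×0 + 3×1 + 8×0 = 3
Jamal: 4×1 + 3×0 + 8×2 = 20
Ivy: 4×2 + 3×2 + 8×1 = 22

Ivy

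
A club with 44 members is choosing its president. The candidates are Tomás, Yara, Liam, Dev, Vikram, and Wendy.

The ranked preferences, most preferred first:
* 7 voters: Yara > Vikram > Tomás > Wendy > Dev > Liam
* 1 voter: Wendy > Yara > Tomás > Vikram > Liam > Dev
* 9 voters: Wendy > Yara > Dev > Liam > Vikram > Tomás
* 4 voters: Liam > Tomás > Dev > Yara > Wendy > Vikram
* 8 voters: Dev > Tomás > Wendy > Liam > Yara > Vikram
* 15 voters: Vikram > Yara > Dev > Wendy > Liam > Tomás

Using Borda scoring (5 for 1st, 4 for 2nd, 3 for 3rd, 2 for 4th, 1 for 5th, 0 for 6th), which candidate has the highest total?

Yara

Tomás: 7×3 + 1×3 + 9×0 + 4×4 + 8×4 + 15×0 = 72
Yara: 7×5 + 1×4 + 9×4 + 4×2 + 8×1 + 15×4 = 151
Liam: 7×0 + 1×1 + 9×2 + 4×5 + 8×2 + 15×1 = 70
Dev: 7×1 + 1×0 + 9×3 + 4×3 + 8×5 + 15×3 = 131
Vikram: 7×4 + 1×2 + 9×1 + 4×0 + 8×0 + 15×5 = 114
Wendy: 7×2 + 1×5 + 9×5 + 4×1 + 8×3 + 15×2 = 122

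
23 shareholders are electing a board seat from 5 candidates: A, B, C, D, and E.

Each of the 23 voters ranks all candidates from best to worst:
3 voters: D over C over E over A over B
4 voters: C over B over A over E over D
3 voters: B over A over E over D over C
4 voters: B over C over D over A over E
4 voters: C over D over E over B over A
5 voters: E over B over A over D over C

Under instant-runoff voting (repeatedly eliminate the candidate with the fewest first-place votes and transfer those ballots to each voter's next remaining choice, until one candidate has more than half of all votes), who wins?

Round 1: A 0, B 7, C 8, D 3, E 5. A eliminated.
Round 2: B 7, C 8, D 3, E 5. D eliminated.
Round 3: B 7, C 11, E 5. E eliminated.
Round 4: B 12, C 11. B has a majority (≥12).

B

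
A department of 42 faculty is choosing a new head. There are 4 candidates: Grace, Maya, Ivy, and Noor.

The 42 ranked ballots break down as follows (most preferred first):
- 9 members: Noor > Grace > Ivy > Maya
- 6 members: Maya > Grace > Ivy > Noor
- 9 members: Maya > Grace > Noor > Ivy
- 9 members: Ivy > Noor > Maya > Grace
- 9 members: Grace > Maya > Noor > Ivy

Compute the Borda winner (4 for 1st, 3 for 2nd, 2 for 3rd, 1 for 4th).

Grace

Grace: 9×3 + 6×3 + 9×3 + 9×1 + 9×4 = 117
Maya: 9×1 + 6×4 + 9×4 + 9×2 + 9×3 = 114
Ivy: 9×2 + 6×2 + 9×1 + 9×4 + 9×1 = 84
Noor: 9×4 + 6×1 + 9×2 + 9×3 + 9×2 = 105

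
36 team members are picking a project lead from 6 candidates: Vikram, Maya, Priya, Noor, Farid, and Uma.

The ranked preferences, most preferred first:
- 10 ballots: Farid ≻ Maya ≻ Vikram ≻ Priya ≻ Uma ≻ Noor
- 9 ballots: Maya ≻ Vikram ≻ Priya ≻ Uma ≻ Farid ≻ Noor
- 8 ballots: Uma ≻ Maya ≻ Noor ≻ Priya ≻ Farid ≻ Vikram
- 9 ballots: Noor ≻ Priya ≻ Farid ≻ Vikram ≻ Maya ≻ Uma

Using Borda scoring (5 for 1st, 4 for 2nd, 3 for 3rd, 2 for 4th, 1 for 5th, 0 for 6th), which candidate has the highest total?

Maya

Vikram: 10×3 + 9×4 + 8×0 + 9×2 = 84
Maya: 10×4 + 9×5 + 8×4 + 9×1 = 126
Priya: 10×2 + 9×3 + 8×2 + 9×4 = 99
Noor: 10×0 + 9×0 + 8×3 + 9×5 = 69
Farid: 10×5 + 9×1 + 8×1 + 9×3 = 94
Uma: 10×1 + 9×2 + 8×5 + 9×0 = 68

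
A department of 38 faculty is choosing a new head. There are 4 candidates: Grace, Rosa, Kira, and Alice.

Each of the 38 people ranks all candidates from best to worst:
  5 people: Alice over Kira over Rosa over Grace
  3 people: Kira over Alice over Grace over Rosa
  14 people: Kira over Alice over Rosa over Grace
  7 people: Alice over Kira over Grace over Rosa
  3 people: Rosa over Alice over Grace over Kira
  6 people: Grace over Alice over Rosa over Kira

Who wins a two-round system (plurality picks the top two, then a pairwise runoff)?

Round 1 first-place votes: Grace 6, Rosa 3, Kira 17, Alice 12. Kira and Alice advance.
Runoff: Kira is ranked above Alice on 17 ballots, Alice above Kira on 21.

Alice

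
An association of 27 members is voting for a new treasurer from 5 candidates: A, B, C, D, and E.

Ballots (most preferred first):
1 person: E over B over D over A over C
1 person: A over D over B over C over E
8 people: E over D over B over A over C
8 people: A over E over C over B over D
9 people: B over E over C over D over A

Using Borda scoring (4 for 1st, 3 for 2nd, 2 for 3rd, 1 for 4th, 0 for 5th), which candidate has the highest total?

A: 1×1 + 1×4 + 8×1 + 8×4 + 9×0 = 45
B: 1×3 + 1×2 + 8×2 + 8×1 + 9×4 = 65
C: 1×0 + 1×1 + 8×0 + 8×2 + 9×2 = 35
D: 1×2 + 1×3 + 8×3 + 8×0 + 9×1 = 38
E: 1×4 + 1×0 + 8×4 + 8×3 + 9×3 = 87

E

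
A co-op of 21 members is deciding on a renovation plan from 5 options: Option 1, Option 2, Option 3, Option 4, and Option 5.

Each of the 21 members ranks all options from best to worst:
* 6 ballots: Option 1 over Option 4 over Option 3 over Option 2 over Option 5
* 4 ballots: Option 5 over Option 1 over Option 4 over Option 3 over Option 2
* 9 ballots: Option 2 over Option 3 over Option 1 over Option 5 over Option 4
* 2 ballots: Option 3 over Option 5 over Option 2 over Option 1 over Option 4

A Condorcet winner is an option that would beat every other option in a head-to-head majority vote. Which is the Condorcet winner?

Option 3 vs Option 1: 11–10
Option 3 vs Option 2: 12–9
Option 3 vs Option 4: 11–10
Option 3 vs Option 5: 17–4
Option 3 beats every other option.

Option 3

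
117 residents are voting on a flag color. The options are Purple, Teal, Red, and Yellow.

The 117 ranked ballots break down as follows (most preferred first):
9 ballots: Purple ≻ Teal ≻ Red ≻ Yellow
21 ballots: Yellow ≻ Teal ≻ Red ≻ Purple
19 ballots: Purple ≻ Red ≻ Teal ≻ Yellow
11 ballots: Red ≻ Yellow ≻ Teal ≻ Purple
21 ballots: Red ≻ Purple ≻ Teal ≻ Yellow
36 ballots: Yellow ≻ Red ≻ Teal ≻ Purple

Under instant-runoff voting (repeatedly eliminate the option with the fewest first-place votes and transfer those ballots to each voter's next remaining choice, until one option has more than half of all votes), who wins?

Round 1: Purple 28, Teal 0, Red 32, Yellow 57. Teal eliminated.
Round 2: Purple 28, Red 32, Yellow 57. Purple eliminated.
Round 3: Red 60, Yellow 57. Red has a majority (≥59).

Red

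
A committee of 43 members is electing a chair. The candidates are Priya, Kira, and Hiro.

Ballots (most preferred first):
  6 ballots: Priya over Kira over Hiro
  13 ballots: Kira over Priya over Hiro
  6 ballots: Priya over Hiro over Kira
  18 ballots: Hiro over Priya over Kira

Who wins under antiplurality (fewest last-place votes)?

Priya

Last-place votes: Priya 0, Kira 24, Hiro 19.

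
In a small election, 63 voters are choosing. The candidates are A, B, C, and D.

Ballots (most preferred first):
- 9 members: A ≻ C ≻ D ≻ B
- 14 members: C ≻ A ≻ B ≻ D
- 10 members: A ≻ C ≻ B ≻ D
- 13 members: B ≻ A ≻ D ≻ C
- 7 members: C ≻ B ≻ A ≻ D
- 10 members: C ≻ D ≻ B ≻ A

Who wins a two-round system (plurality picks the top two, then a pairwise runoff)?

A

Round 1 first-place votes: A 19, B 13, C 31, D 0. C and A advance.
Runoff: C is ranked above A on 31 ballots, A above C on 32.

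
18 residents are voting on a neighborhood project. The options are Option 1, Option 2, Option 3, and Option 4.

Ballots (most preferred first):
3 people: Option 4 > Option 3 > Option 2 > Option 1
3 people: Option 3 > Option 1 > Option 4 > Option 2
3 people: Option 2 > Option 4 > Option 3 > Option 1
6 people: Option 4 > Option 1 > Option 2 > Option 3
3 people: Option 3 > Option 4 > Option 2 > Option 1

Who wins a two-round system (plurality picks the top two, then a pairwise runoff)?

Round 1 first-place votes: Option 1 0, Option 2 3, Option 3 6, Option 4 9. Option 4 and Option 3 advance.
Runoff: Option 4 is ranked above Option 3 on 12 ballots, Option 3 above Option 4 on 6.

Option 4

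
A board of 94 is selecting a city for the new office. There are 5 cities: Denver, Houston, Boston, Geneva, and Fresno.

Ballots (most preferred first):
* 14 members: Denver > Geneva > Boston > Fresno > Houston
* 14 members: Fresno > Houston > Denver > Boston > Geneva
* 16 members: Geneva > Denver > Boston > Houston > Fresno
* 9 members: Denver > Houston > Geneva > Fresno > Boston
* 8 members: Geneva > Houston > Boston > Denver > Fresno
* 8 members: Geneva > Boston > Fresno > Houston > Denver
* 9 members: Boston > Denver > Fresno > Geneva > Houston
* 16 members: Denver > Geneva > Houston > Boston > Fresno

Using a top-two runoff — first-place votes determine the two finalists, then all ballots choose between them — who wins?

Denver

Round 1 first-place votes: Denver 39, Houston 0, Boston 9, Geneva 32, Fresno 14. Denver and Geneva advance.
Runoff: Denver is ranked above Geneva on 62 ballots, Geneva above Denver on 32.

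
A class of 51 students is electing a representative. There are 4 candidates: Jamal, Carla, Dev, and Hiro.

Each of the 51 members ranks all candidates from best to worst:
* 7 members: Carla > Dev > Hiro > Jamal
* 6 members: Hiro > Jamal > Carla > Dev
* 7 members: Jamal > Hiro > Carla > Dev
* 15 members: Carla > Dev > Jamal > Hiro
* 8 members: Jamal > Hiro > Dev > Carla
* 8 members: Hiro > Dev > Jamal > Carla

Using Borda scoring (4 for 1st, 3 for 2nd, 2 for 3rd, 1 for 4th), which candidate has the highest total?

Jamal

Jamal: 7×1 + 6×3 + 7×4 + 15×2 + 8×4 + 8×2 = 131
Carla: 7×4 + 6×2 + 7×2 + 15×4 + 8×1 + 8×1 = 130
Dev: 7×3 + 6×1 + 7×1 + 15×3 + 8×2 + 8×3 = 119
Hiro: 7×2 + 6×4 + 7×3 + 15×1 + 8×3 + 8×4 = 130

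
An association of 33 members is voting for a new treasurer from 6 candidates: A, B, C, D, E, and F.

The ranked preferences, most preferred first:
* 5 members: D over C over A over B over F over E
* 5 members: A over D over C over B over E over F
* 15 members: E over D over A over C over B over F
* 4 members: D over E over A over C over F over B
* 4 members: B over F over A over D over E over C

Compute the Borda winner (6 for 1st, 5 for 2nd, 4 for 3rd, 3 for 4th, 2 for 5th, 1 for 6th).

A: 5×4 + 5×6 + 15×4 + 4×4 + 4×4 = 142
B: 5×3 + 5×3 + 15×2 + 4×1 + 4×6 = 88
C: 5×5 + 5×4 + 15×3 + 4×3 + 4×1 = 106
D: 5×6 + 5×5 + 15×5 + 4×6 + 4×3 = 166
E: 5×1 + 5×2 + 15×6 + 4×5 + 4×2 = 133
F: 5×2 + 5×1 + 15×1 + 4×2 + 4×5 = 58

D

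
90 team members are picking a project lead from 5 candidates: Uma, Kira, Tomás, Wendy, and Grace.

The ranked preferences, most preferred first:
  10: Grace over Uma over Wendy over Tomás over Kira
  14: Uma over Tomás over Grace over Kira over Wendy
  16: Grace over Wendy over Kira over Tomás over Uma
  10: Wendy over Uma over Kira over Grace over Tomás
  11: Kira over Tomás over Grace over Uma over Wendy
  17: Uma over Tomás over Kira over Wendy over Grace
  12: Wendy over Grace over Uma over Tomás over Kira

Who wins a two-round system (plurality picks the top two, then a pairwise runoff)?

Grace

Round 1 first-place votes: Uma 31, Kira 11, Tomás 0, Wendy 22, Grace 26. Uma and Grace advance.
Runoff: Uma is ranked above Grace on 41 ballots, Grace above Uma on 49.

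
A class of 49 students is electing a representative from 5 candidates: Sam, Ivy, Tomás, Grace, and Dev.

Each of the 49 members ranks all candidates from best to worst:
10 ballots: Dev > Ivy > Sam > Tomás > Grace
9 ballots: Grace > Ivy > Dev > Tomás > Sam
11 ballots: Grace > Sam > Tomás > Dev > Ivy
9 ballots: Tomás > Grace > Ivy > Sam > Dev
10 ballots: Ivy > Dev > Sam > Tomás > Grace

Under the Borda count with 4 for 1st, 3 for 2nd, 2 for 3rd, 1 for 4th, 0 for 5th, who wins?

Sam: 10×2 + 9×0 + 11×3 + 9×1 + 10×2 = 82
Ivy: 10×3 + 9×3 + 11×0 + 9×2 + 10×4 = 115
Tomás: 10×1 + 9×1 + 11×2 + 9×4 + 10×1 = 87
Grace: 10×0 + 9×4 + 11×4 + 9×3 + 10×0 = 107
Dev: 10×4 + 9×2 + 11×1 + 9×0 + 10×3 = 99

Ivy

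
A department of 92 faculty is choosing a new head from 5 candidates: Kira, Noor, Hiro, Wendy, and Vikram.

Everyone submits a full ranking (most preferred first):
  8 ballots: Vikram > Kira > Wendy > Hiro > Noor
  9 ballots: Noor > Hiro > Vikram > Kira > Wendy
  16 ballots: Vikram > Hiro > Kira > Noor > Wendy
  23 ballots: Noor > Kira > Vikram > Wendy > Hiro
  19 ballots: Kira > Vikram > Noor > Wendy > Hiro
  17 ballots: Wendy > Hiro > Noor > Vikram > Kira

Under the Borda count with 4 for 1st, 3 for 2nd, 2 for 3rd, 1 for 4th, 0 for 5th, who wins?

Kira: 8×3 + 9×1 + 16×2 + 23×3 + 19×4 + 17×0 = 210
Noor: 8×0 + 9×4 + 16×1 + 23×4 + 19×2 + 17×2 = 216
Hiro: 8×1 + 9×3 + 16×3 + 23×0 + 19×0 + 17×3 = 134
Wendy: 8×2 + 9×0 + 16×0 + 23×1 + 19×1 + 17×4 = 126
Vikram: 8×4 + 9×2 + 16×4 + 23×2 + 19×3 + 17×1 = 234

Vikram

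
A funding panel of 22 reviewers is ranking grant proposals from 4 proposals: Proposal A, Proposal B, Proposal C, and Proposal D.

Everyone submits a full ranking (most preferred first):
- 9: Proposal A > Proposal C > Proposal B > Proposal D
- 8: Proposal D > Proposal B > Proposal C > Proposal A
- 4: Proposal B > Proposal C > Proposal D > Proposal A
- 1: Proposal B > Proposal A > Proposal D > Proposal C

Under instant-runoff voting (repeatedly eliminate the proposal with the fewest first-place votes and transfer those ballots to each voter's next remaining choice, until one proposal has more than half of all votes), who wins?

Round 1: Proposal A 9, Proposal B 5, Proposal C 0, Proposal D 8. Proposal C eliminated.
Round 2: Proposal A 9, Proposal B 5, Proposal D 8. Proposal B eliminated.
Round 3: Proposal A 10, Proposal D 12. Proposal D has a majority (≥12).

Proposal D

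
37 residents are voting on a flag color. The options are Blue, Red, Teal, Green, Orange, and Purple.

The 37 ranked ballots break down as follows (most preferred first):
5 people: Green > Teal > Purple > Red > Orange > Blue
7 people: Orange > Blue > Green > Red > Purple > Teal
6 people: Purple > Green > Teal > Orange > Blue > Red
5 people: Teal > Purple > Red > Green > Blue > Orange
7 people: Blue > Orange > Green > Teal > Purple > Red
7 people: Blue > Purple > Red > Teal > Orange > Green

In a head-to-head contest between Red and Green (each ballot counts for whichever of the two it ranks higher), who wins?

Green

Red is ranked above Green on 12 ballots; Green above Red on 25.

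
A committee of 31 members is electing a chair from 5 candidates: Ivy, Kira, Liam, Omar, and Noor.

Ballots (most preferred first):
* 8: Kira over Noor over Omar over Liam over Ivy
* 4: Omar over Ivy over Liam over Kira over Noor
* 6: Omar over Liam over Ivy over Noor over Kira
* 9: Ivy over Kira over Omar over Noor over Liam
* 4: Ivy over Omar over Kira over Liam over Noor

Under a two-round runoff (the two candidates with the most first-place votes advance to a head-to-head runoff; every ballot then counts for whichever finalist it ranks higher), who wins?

Round 1 first-place votes: Ivy 13, Kira 8, Liam 0, Omar 10, Noor 0. Ivy and Omar advance.
Runoff: Ivy is ranked above Omar on 13 ballots, Omar above Ivy on 18.

Omar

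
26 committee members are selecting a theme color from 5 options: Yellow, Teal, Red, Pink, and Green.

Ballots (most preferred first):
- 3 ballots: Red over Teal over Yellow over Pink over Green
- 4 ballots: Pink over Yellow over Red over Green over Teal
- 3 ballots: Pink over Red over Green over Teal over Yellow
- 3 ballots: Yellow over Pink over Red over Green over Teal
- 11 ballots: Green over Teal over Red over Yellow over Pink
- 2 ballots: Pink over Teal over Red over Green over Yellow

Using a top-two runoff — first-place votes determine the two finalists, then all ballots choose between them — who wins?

Pink

Round 1 first-place votes: Yellow 3, Teal 0, Red 3, Pink 9, Green 11. Green and Pink advance.
Runoff: Green is ranked above Pink on 11 ballots, Pink above Green on 15.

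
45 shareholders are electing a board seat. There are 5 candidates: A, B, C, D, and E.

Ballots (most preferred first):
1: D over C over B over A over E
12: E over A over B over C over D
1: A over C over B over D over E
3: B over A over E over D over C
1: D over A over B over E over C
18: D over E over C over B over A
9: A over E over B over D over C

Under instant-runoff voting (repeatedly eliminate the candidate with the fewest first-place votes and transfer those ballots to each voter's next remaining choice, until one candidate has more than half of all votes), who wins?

A

Round 1: A 10, B 3, C 0, D 20, E 12. C eliminated.
Round 2: A 10, B 3, D 20, E 12. B eliminated.
Round 3: A 13, D 20, E 12. E eliminated.
Round 4: A 25, D 20. A has a majority (≥23).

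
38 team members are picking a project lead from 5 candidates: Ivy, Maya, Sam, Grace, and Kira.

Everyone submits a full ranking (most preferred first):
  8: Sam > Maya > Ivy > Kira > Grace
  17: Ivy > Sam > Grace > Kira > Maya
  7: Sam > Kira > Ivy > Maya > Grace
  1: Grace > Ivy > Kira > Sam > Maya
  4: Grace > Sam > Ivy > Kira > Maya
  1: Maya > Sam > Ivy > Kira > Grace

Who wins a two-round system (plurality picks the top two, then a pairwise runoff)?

Sam

Round 1 first-place votes: Ivy 17, Maya 1, Sam 15, Grace 5, Kira 0. Ivy and Sam advance.
Runoff: Ivy is ranked above Sam on 18 ballots, Sam above Ivy on 20.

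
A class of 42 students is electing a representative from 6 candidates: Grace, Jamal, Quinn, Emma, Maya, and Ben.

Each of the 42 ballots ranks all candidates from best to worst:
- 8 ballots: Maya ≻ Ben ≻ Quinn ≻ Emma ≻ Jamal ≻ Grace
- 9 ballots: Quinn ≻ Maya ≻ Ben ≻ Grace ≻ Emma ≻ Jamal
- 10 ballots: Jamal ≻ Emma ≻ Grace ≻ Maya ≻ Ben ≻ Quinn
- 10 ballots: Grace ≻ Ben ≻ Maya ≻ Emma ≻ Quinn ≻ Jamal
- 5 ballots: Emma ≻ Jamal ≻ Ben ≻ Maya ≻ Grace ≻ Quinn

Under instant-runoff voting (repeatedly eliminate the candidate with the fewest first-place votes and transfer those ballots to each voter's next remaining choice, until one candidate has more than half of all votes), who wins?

Quinn

Round 1: Grace 10, Jamal 10, Quinn 9, Emma 5, Maya 8, Ben 0. Ben eliminated.
Round 2: Grace 10, Jamal 10, Quinn 9, Emma 5, Maya 8. Emma eliminated.
Round 3: Grace 10, Jamal 15, Quinn 9, Maya 8. Maya eliminated.
Round 4: Grace 10, Jamal 15, Quinn 17. Grace eliminated.
Round 5: Jamal 15, Quinn 27. Quinn has a majority (≥22).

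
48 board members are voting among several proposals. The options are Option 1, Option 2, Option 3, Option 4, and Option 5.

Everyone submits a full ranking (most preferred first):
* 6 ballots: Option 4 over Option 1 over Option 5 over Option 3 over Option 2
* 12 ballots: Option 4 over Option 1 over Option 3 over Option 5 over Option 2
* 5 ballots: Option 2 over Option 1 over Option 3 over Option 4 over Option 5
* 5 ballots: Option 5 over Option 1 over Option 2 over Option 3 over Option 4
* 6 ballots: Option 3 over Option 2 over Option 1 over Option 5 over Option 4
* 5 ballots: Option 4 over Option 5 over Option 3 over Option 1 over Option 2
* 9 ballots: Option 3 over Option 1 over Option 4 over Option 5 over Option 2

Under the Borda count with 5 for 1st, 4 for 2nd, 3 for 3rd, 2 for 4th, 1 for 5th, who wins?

Option 1: 6×4 + 12×4 + 5×4 + 5×4 + 6×3 + 5×2 + 9×4 = 176
Option 2: 6×1 + 12×1 + 5×5 + 5×3 + 6×4 + 5×1 + 9×1 = 96
Option 3: 6×2 + 12×3 + 5×3 + 5×2 + 6×5 + 5×3 + 9×5 = 163
Option 4: 6×5 + 12×5 + 5×2 + 5×1 + 6×1 + 5×5 + 9×3 = 163
Option 5: 6×3 + 12×2 + 5×1 + 5×5 + 6×2 + 5×4 + 9×2 = 122

Option 1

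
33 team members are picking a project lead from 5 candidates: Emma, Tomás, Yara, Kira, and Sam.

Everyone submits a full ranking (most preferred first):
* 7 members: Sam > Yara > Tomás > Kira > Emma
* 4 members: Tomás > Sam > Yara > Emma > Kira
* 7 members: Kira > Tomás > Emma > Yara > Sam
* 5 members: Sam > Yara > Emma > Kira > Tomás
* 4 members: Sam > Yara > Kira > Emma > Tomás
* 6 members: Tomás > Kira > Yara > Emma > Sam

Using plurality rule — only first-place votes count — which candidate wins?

First-place votes: Emma 0, Tomás 10, Yara 0, Kira 7, Sam 16.

Sam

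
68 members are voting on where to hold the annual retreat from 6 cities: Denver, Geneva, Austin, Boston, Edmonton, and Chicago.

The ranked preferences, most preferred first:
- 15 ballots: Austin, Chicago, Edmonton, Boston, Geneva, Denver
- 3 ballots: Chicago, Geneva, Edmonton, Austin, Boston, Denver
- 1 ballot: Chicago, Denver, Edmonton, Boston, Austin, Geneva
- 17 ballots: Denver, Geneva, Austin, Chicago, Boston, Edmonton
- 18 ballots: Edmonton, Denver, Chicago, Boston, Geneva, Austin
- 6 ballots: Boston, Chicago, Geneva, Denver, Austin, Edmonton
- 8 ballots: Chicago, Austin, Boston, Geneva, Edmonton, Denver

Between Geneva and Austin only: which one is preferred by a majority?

Geneva is ranked above Austin on 44 ballots; Austin above Geneva on 24.

Geneva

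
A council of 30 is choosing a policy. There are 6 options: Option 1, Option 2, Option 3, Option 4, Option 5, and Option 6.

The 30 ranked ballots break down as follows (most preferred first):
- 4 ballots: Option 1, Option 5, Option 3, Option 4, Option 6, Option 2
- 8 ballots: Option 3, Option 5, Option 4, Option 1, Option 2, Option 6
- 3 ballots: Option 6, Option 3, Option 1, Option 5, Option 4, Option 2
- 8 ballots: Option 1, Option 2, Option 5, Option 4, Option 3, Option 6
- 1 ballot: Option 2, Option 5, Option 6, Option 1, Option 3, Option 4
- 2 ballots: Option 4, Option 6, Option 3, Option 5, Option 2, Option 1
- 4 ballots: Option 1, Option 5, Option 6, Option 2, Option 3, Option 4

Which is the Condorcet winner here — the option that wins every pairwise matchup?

Option 1 vs Option 2: 27–3
Option 1 vs Option 3: 17–13
Option 1 vs Option 4: 20–10
Option 1 vs Option 5: 19–11
Option 1 vs Option 6: 24–6
Option 1 beats every other option.

Option 1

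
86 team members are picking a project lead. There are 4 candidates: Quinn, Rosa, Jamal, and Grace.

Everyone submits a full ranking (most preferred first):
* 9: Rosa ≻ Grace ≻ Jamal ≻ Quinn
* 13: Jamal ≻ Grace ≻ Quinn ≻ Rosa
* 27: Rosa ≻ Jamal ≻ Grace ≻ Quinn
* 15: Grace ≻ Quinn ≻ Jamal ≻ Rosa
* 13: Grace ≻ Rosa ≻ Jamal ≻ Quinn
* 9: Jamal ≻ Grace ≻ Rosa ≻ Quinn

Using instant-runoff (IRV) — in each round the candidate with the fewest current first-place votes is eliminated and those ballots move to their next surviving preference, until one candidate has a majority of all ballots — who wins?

Grace

Round 1: Quinn 0, Rosa 36, Jamal 22, Grace 28. Quinn eliminated.
Round 2: Rosa 36, Jamal 22, Grace 28. Jamal eliminated.
Round 3: Rosa 36, Grace 50. Grace has a majority (≥44).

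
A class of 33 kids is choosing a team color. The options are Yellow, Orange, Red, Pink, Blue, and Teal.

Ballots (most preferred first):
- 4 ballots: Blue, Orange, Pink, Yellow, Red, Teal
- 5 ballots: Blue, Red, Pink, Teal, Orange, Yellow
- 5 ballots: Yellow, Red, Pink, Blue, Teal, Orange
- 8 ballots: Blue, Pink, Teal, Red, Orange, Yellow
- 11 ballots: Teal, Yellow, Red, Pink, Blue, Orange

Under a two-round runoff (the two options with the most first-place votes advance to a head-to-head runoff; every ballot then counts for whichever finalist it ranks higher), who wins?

Blue

Round 1 first-place votes: Yellow 5, Orange 0, Red 0, Pink 0, Blue 17, Teal 11. Blue and Teal advance.
Runoff: Blue is ranked above Teal on 22 ballots, Teal above Blue on 11.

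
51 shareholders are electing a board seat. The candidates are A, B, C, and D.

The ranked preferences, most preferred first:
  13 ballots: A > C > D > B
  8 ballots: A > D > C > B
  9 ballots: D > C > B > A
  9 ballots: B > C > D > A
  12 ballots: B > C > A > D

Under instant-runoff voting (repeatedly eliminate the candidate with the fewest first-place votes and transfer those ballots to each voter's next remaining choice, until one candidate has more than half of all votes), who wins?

B

Round 1: A 21, B 21, C 0, D 9. C eliminated.
Round 2: A 21, B 21, D 9. D eliminated.
Round 3: A 21, B 30. B has a majority (≥26).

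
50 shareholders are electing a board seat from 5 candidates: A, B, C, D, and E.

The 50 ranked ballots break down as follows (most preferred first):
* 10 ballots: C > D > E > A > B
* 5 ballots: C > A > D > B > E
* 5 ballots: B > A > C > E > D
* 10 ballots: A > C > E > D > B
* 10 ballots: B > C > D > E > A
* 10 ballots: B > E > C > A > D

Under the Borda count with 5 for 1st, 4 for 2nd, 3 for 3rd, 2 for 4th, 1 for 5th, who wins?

A: 10×2 + 5×4 + 5×4 + 10×5 + 10×1 + 10×2 = 140
B: 10×1 + 5×2 + 5×5 + 10×1 + 10×5 + 10×5 = 155
C: 10×5 + 5×5 + 5×3 + 10×4 + 10×4 + 10×3 = 200
D: 10×4 + 5×3 + 5×1 + 10×2 + 10×3 + 10×1 = 120
E: 10×3 + 5×1 + 5×2 + 10×3 + 10×2 + 10×4 = 135

C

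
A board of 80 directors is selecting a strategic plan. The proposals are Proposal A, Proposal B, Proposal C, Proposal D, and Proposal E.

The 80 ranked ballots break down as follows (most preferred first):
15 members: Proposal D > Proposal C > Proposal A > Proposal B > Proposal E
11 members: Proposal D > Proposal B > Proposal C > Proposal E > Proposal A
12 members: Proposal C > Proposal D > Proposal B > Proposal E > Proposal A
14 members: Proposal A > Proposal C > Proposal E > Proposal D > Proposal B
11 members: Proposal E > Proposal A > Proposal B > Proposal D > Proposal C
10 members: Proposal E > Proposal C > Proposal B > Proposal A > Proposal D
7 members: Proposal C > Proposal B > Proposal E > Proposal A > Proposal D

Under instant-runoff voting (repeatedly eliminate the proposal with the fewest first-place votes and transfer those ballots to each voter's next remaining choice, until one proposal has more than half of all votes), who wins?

Round 1: Proposal A 14, Proposal B 0, Proposal C 19, Proposal D 26, Proposal E 21. Proposal B eliminated.
Round 2: Proposal A 14, Proposal C 19, Proposal D 26, Proposal E 21. Proposal A eliminated.
Round 3: Proposal C 33, Proposal D 26, Proposal E 21. Proposal E eliminated.
Round 4: Proposal C 43, Proposal D 37. Proposal C has a majority (≥41).

Proposal C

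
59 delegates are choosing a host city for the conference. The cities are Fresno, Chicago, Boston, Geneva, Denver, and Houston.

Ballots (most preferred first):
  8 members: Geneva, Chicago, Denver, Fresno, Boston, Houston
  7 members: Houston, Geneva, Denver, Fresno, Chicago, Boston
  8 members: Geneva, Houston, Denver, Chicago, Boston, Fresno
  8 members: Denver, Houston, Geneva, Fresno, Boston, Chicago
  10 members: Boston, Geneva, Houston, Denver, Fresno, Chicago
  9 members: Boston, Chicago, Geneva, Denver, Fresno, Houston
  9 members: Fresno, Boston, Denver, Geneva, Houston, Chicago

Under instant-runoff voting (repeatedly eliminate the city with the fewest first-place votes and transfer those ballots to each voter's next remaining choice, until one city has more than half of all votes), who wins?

Round 1: Fresno 9, Chicago 0, Boston 19, Geneva 16, Denver 8, Houston 7. Chicago eliminated.
Round 2: Fresno 9, Boston 19, Geneva 16, Denver 8, Houston 7. Houston eliminated.
Round 3: Fresno 9, Boston 19, Geneva 23, Denver 8. Denver eliminated.
Round 4: Fresno 9, Boston 19, Geneva 31. Geneva has a majority (≥30).

Geneva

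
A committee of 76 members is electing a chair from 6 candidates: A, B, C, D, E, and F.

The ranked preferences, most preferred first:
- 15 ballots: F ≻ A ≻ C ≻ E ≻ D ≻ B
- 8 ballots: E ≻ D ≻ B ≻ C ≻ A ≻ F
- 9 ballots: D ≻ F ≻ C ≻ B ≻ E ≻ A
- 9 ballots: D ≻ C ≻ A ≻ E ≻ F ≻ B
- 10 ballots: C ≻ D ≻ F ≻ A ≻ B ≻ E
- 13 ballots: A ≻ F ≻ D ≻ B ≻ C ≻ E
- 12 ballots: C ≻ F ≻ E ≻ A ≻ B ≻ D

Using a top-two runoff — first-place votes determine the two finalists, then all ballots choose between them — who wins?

D

Round 1 first-place votes: A 13, B 0, C 22, D 18, E 8, F 15. C and D advance.
Runoff: C is ranked above D on 37 ballots, D above C on 39.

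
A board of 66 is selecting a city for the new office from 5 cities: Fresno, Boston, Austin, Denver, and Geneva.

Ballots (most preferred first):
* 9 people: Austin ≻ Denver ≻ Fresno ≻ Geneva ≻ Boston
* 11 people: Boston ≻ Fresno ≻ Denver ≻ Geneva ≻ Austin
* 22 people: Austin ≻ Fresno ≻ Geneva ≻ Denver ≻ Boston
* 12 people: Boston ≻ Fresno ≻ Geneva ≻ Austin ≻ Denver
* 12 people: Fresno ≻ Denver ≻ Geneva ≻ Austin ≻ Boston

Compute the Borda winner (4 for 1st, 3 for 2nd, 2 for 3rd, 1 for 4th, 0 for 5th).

Fresno: 9×2 + 11×3 + 22×3 + 12×3 + 12×4 = 201
Boston: 9×0 + 11×4 + 22×0 + 12×4 + 12×0 = 92
Austin: 9×4 + 11×0 + 22×4 + 12×1 + 12×1 = 148
Denver: 9×3 + 11×2 + 22×1 + 12×0 + 12×3 = 107
Geneva: 9×1 + 11×1 + 22×2 + 12×2 + 12×2 = 112

Fresno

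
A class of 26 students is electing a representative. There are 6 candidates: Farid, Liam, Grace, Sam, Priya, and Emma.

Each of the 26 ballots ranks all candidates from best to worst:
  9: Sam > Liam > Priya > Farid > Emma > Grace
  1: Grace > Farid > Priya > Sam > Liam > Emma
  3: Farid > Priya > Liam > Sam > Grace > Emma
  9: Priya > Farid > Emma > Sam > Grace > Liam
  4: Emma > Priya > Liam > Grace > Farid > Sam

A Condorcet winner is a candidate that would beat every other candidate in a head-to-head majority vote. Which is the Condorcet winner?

Priya vs Farid: 22–4
Priya vs Liam: 17–9
Priya vs Grace: 25–1
Priya vs Sam: 17–9
Priya vs Emma: 22–4
Priya beats every other candidate.

Priya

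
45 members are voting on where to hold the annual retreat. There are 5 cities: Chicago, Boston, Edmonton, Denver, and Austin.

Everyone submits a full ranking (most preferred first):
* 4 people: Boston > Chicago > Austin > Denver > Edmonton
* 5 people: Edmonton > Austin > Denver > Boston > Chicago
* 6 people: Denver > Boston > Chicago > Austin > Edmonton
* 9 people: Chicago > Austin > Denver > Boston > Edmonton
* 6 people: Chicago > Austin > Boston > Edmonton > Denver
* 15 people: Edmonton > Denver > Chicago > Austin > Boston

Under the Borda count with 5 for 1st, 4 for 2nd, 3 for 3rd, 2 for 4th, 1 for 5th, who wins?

Chicago

Chicago: 4×4 + 5×1 + 6×3 + 9×5 + 6×5 + 15×3 = 159
Boston: 4×5 + 5×2 + 6×4 + 9×2 + 6×3 + 15×1 = 105
Edmonton: 4×1 + 5×5 + 6×1 + 9×1 + 6×2 + 15×5 = 131
Denver: 4×2 + 5×3 + 6×5 + 9×3 + 6×1 + 15×4 = 146
Austin: 4×3 + 5×4 + 6×2 + 9×4 + 6×4 + 15×2 = 134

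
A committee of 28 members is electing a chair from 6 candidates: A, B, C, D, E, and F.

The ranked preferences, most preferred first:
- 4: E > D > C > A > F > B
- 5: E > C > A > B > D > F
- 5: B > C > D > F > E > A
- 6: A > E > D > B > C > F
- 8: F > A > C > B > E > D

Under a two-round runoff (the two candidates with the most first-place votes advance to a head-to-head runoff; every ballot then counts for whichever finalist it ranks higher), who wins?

E

Round 1 first-place votes: A 6, B 5, C 0, D 0, E 9, F 8. E and F advance.
Runoff: E is ranked above F on 15 ballots, F above E on 13.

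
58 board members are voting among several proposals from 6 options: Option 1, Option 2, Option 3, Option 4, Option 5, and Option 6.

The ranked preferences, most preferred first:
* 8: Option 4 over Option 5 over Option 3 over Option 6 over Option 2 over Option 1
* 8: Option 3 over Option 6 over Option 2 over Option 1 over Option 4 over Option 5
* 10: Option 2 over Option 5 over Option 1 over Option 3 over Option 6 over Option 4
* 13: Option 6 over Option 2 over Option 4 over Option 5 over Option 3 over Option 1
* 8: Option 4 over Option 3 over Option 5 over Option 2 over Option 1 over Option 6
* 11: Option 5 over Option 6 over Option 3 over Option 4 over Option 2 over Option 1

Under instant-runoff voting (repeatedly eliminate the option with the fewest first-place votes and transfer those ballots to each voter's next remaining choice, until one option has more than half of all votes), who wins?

Option 5

Round 1: Option 1 0, Option 2 10, Option 3 8, Option 4 16, Option 5 11, Option 6 13. Option 1 eliminated.
Round 2: Option 2 10, Option 3 8, Option 4 16, Option 5 11, Option 6 13. Option 3 eliminated.
Round 3: Option 2 10, Option 4 16, Option 5 11, Option 6 21. Option 2 eliminated.
Round 4: Option 4 16, Option 5 21, Option 6 21. Option 4 eliminated.
Round 5: Option 5 37, Option 6 21. Option 5 has a majority (≥30).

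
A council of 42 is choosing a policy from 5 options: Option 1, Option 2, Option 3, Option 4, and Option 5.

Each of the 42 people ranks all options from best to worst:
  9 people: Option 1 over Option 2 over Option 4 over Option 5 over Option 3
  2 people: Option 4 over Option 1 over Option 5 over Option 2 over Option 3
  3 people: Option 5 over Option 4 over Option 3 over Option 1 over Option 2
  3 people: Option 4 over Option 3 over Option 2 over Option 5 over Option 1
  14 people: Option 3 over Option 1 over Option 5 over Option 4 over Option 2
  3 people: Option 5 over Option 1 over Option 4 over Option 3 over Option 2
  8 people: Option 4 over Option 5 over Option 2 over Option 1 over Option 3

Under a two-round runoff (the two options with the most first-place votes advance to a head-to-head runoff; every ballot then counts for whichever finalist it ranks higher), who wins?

Option 4

Round 1 first-place votes: Option 1 9, Option 2 0, Option 3 14, Option 4 13, Option 5 6. Option 3 and Option 4 advance.
Runoff: Option 3 is ranked above Option 4 on 14 ballots, Option 4 above Option 3 on 28.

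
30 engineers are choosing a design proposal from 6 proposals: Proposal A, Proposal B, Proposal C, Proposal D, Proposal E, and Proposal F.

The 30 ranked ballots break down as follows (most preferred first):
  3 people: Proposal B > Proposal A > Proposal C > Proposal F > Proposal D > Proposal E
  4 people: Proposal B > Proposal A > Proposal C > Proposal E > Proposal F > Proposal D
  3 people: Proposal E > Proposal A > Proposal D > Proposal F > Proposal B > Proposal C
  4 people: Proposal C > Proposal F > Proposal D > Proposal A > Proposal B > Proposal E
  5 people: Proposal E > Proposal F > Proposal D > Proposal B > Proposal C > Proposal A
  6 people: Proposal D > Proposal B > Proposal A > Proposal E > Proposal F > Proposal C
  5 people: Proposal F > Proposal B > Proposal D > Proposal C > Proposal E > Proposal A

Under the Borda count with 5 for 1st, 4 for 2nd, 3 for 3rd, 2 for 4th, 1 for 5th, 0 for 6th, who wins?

Proposal A: 3×4 + 4×4 + 3×4 + 4×2 + 5×0 + 6×3 + 5×0 = 66
Proposal B: 3×5 + 4×5 + 3×1 + 4×1 + 5×2 + 6×4 + 5×4 = 96
Proposal C: 3×3 + 4×3 + 3×0 + 4×5 + 5×1 + 6×0 + 5×2 = 56
Proposal D: 3×1 + 4×0 + 3×3 + 4×3 + 5×3 + 6×5 + 5×3 = 84
Proposal E: 3×0 + 4×2 + 3×5 + 4×0 + 5×5 + 6×2 + 5×1 = 65
Proposal F: 3×2 + 4×1 + 3×2 + 4×4 + 5×4 + 6×1 + 5×5 = 83

Proposal B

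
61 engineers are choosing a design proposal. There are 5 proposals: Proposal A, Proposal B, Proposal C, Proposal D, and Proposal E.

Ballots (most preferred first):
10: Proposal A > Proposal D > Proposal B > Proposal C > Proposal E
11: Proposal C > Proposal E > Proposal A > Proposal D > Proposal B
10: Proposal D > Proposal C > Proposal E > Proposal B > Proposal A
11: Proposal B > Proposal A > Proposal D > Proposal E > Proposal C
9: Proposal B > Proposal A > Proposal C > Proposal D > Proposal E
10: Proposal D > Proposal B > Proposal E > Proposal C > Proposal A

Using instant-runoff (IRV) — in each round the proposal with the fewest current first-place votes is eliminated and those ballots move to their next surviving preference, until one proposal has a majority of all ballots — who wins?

Round 1: Proposal A 10, Proposal B 20, Proposal C 11, Proposal D 20, Proposal E 0. Proposal E eliminated.
Round 2: Proposal A 10, Proposal B 20, Proposal C 11, Proposal D 20. Proposal A eliminated.
Round 3: Proposal B 20, Proposal C 11, Proposal D 30. Proposal C eliminated.
Round 4: Proposal B 20, Proposal D 41. Proposal D has a majority (≥31).

Proposal D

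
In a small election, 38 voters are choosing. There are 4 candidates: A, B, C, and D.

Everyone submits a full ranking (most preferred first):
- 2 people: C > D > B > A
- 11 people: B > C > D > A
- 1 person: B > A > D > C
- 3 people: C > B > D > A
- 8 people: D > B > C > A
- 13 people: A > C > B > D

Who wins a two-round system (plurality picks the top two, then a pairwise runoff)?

B

Round 1 first-place votes: A 13, B 12, C 5, D 8. A and B advance.
Runoff: A is ranked above B on 13 ballots, B above A on 25.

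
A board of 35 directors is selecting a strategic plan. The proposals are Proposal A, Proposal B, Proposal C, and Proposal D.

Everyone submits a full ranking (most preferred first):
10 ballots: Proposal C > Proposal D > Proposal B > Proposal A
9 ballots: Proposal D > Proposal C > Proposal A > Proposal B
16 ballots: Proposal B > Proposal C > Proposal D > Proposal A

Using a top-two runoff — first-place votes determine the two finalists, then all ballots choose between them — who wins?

Proposal C

Round 1 first-place votes: Proposal A 0, Proposal B 16, Proposal C 10, Proposal D 9. Proposal B and Proposal C advance.
Runoff: Proposal B is ranked above Proposal C on 16 ballots, Proposal C above Proposal B on 19.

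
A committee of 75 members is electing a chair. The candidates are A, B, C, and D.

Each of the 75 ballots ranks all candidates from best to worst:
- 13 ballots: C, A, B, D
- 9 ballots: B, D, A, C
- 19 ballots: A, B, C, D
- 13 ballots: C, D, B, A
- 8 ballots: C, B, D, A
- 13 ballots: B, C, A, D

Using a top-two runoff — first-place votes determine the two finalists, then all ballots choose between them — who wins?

B

Round 1 first-place votes: A 19, B 22, C 34, D 0. C and B advance.
Runoff: C is ranked above B on 34 ballots, B above C on 41.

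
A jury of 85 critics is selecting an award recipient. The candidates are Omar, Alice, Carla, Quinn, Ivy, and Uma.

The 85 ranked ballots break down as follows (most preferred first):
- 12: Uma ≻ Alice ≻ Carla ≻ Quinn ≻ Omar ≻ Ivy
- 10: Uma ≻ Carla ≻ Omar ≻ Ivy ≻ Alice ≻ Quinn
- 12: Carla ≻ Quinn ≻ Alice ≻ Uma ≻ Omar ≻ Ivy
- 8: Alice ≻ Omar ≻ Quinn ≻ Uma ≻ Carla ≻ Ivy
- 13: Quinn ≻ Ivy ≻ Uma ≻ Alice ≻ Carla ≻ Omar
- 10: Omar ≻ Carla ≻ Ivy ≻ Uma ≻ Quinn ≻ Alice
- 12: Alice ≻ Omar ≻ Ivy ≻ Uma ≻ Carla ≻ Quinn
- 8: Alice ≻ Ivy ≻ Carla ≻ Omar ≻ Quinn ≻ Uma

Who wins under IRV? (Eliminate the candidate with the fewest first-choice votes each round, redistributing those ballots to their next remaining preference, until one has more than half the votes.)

Round 1: Omar 10, Alice 28, Carla 12, Quinn 13, Ivy 0, Uma 22. Ivy eliminated.
Round 2: Omar 10, Alice 28, Carla 12, Quinn 13, Uma 22. Omar eliminated.
Round 3: Alice 28, Carla 22, Quinn 13, Uma 22. Quinn eliminated.
Round 4: Alice 28, Carla 22, Uma 35. Carla eliminated.
Round 5: Alice 40, Uma 45. Uma has a majority (≥43).

Uma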